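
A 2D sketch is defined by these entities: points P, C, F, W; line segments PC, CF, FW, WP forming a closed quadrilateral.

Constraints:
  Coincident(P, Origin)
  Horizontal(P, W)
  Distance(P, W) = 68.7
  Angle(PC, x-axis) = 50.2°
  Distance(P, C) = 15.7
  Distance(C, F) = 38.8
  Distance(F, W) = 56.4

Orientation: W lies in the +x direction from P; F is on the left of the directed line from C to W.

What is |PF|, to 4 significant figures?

54.47

P is at the origin; PW is horizontal with |PW| = 68.7 and W in +x, so W = (68.7, 0). PC runs at 50.2° with |PC| = 15.7, so C = (10.05, 12.06). F is determined by |CF| = 38.8 and |FW| = 56.4 together: it lies at the intersection of circle(C, 38.8) and circle(W, 56.4). With |CW| = 59.88, the foot of the radical line on CW is 15.95 from C and the perpendicular offset is √(38.8² − 15.95²) = 35.37. Taking the left-of-CW solution: F = (32.80, 43.50).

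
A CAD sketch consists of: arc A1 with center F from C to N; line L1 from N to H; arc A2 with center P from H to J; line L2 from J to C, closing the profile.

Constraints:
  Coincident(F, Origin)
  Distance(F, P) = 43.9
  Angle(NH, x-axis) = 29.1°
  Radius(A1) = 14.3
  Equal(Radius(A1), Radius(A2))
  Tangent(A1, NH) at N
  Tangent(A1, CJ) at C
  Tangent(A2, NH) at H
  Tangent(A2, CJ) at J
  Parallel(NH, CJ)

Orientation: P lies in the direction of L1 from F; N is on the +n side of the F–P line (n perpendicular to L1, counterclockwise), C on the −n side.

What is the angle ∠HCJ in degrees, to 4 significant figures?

33.08°

The slot axis is L1's direction at 29.1°, so u = (cos 29.1°, sin 29.1°) = (0.8738, 0.4863) and n = (−sin 29.1°, cos 29.1°) = (-0.4863, 0.8738). F is at the origin and P lies 43.9 along u from F, so P = 43.9·u = (38.36, 21.35). Tangency of A1 to both parallel lines with radius 14.3 puts N and C at F ± 14.3·n: N = (-6.955, 12.49), C = (6.955, -12.49). Equal radii place H and J the same way about P: H = P + 14.3·n = (31.40, 33.85), J = P − 14.3·n = (45.31, 8.855). Then cos ∠HCJ = CH·CJ / (|CH||CJ|), giving 33.08°.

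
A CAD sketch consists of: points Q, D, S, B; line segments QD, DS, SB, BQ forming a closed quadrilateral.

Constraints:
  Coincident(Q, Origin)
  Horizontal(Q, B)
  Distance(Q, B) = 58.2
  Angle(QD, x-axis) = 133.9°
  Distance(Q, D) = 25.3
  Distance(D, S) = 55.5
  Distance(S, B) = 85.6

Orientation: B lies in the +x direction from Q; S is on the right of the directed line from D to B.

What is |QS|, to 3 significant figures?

41.8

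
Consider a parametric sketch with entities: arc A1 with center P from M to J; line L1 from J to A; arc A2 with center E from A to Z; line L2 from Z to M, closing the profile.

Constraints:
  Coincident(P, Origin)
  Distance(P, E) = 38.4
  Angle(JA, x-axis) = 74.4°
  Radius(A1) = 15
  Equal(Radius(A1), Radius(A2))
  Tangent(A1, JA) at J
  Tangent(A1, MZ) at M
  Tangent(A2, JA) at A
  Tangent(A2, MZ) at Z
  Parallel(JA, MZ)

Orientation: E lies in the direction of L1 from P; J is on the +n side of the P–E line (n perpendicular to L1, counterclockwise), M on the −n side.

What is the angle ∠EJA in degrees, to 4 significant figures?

21.34°

The slot axis is L1's direction at 74.4°, so u = (cos 74.4°, sin 74.4°) = (0.2689, 0.9632) and n = (−sin 74.4°, cos 74.4°) = (-0.9632, 0.2689). P is at the origin and E lies 38.4 along u from P, so E = 38.4·u = (10.33, 36.99). Tangency of A1 to both parallel lines with radius 15.0 puts J and M at P ± 15.0·n: J = (-14.45, 4.034), M = (14.45, -4.034). Equal radii place A and Z the same way about E: A = E + 15.0·n = (-4.121, 41.02), Z = E − 15.0·n = (24.77, 32.95). Then cos ∠EJA = JE·JA / (|JE||JA|), giving 21.34°.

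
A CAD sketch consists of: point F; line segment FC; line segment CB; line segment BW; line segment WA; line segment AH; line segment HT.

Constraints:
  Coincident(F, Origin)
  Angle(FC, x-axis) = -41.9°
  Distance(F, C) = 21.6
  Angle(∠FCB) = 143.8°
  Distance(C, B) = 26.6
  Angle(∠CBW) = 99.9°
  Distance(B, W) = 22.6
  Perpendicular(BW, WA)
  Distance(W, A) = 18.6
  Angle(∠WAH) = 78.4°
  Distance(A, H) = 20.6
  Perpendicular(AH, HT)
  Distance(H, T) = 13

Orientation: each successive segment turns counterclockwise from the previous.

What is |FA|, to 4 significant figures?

32.20

F is at the origin; FC runs at -41.9° with length 21.6, so C = (16.08, -14.43). ∠FCB = 143.8° gives CB at -5.700° from the x-axis; with |CB| = 26.6, B = (42.55, -17.07). ∠CBW = 99.9° gives BW at 74.40° from the x-axis; with |BW| = 22.6, W = (48.62, 4.700). The perpendicularity gives WA at right angles to BW, so WA runs at 164.4°; with |WA| = 18.6, A = (30.71, 9.702). Then |FA| = |A − F| = 32.20.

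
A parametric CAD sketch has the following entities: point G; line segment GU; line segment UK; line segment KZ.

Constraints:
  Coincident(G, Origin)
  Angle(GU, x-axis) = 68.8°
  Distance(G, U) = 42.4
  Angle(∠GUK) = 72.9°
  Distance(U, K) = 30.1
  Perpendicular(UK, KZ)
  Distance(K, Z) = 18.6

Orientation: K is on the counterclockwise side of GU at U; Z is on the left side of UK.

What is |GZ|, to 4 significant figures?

28.14

G is at the origin; GU runs at 68.8° with length 42.4, so U = 42.4·(cos 68.8°, sin 68.8°) = (15.33, 39.53). ∠GUK = 72.9°, so UK runs at 68.8° + (180° − 72.9°) = 175.9° from the x-axis; with |UK| = 30.1, K = U + 30.1·(cos 175.9°, sin 175.9°) = (-14.69, 41.68). UK is perpendicular to KZ; with |KZ| = 18.6 on the left of UK, Z = K + 18.6·(-0.07150, -0.9974) = (-16.02, 23.13). Then |GZ| = |Z − G| = 28.14.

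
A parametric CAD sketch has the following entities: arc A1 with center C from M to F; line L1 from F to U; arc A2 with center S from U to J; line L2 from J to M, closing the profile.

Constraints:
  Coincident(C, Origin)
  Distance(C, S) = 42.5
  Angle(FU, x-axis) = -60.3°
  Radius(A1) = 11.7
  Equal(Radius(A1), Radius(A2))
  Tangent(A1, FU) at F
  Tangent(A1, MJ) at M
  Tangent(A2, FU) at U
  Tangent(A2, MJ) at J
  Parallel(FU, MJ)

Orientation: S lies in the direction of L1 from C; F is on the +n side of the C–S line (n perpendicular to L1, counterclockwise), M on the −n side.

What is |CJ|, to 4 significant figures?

44.08

The slot axis is L1's direction at -60.3°, so u = (cos -60.3°, sin -60.3°) = (0.4955, -0.8686) and n = (−sin -60.3°, cos -60.3°) = (0.8686, 0.4955). C is at the origin and S lies 42.5 along u from C, so S = 42.5·u = (21.06, -36.92). Tangency of A1 to both parallel lines with radius 11.7 puts F and M at C ± 11.7·n: F = (10.16, 5.797), M = (-10.16, -5.797). Equal radii place U and J the same way about S: U = S + 11.7·n = (31.22, -31.12), J = S − 11.7·n = (10.89, -42.71). Then |CJ| = |J − C| = 44.08.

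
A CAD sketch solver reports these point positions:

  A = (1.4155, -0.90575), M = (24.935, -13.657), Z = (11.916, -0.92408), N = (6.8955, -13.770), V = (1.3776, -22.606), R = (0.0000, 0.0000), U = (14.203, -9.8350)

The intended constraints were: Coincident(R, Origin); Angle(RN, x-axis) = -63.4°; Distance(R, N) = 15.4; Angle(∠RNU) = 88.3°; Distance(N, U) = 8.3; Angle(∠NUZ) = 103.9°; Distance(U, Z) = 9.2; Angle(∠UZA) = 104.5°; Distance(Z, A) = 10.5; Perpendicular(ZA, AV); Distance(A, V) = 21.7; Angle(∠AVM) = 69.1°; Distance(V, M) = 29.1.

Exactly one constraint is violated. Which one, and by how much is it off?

Distance(V, M) = 29.1 — off by 3.90.

R = (0.00, 0.00) ✓; RN at -63.40° ✓; |RN| = 15.40 ✓; ∠RNU = 88.30° ✓; |NU| = 8.300 ✓; ∠NUZ = 103.9° ✓; |UZ| = 9.200 ✓; ∠UZA = 104.5° ✓; |ZA| = 10.50 ✓; ∠(ZA, AV) = 90.00° ✓; |AV| = 21.70 ✓; ∠AVM = 69.10° ✓; |VM| = 25.20 ✗.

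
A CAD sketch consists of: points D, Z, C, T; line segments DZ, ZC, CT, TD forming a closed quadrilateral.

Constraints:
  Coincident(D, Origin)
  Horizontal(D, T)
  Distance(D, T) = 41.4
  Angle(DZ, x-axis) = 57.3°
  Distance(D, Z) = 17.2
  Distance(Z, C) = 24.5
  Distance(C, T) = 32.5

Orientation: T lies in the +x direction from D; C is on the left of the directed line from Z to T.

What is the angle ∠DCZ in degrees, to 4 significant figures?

7.658°

Checks: D = (0.00, 0.00) ✓; |ZC| = 24.50 ✓; |CT| = 32.50 ✓.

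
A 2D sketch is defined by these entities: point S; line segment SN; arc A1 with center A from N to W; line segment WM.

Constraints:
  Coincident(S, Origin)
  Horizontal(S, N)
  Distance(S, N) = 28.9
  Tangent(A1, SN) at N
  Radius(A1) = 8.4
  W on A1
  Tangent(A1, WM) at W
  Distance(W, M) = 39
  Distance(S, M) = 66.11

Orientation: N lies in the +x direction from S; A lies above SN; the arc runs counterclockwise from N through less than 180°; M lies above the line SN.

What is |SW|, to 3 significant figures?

37.0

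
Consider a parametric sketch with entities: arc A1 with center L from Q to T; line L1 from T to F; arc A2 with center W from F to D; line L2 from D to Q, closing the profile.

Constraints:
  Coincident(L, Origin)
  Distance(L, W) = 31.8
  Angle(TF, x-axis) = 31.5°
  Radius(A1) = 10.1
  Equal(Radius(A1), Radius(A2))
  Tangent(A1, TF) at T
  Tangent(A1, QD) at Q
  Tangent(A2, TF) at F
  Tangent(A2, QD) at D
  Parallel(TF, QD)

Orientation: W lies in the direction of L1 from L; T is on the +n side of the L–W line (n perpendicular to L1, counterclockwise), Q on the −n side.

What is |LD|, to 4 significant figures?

33.37

The slot axis is L1's direction at 31.5°, so u = (cos 31.5°, sin 31.5°) = (0.8526, 0.5225) and n = (−sin 31.5°, cos 31.5°) = (-0.5225, 0.8526). L is at the origin and W lies 31.8 along u from L, so W = 31.8·u = (27.11, 16.62). Tangency of A1 to both parallel lines with radius 10.1 puts T and Q at L ± 10.1·n: T = (-5.277, 8.612), Q = (5.277, -8.612). Equal radii place F and D the same way about W: F = W + 10.1·n = (21.84, 25.23), D = W − 10.1·n = (32.39, 8.004). Then |LD| = |D − L| = 33.37.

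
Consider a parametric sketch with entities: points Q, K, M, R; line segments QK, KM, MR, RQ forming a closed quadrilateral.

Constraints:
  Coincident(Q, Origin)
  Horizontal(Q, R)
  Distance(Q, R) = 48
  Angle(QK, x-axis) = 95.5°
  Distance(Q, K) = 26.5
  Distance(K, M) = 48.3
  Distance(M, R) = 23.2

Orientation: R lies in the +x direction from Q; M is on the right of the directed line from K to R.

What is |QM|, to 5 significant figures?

29.923

Checks: |KM| = 48.30 ✓; |MR| = 23.20 ✓.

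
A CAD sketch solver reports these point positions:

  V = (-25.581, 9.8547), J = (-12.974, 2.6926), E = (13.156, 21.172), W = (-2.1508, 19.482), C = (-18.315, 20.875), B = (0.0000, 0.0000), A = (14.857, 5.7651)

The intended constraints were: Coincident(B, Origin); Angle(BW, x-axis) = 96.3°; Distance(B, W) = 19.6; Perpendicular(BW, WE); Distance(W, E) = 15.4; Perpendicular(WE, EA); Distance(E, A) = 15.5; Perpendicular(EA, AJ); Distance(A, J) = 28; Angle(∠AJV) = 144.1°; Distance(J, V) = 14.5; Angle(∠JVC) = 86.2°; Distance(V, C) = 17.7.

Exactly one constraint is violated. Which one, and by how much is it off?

Distance(V, C) = 17.7 — off by 4.50.

B = (0.00, 0.00) ✓; BW at 96.30° ✓; |BW| = 19.60 ✓; ∠(BW, WE) = 90.00° ✓; |WE| = 15.40 ✓; ∠(WE, EA) = 90.00° ✓; |EA| = 15.50 ✓; ∠(EA, AJ) = 90.00° ✓; |AJ| = 28.00 ✓; ∠AJV = 144.1° ✓; |JV| = 14.50 ✓; ∠JVC = 86.20° ✓; |VC| = 13.20 ✗.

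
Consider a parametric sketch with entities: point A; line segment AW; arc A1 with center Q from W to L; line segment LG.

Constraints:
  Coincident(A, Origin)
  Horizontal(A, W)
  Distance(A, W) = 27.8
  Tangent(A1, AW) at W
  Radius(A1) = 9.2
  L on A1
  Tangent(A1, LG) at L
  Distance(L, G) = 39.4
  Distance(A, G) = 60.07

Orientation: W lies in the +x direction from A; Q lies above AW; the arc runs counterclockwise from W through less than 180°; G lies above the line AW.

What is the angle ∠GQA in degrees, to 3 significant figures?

118°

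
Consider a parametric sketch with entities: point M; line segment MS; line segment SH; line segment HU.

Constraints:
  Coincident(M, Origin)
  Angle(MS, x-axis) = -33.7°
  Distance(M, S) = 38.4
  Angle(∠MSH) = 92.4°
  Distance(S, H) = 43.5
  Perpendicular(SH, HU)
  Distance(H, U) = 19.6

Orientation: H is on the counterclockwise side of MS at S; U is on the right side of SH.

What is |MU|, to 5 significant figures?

73.449

M is at the origin; MS runs at -33.7° with length 38.4, so S = 38.4·(cos -33.7°, sin -33.7°) = (31.947, -21.306). ∠MSH = 92.4°, so SH runs at -33.7° + (180° − 92.4°) = 53.900° from the x-axis; with |SH| = 43.5, H = S + 43.5·(cos 53.900°, sin 53.900°) = (57.577, 13.842). SH is perpendicular to HU; with |HU| = 19.6 on the right of SH, U = H + 19.6·(0.80799, -0.58920) = (73.414, 2.2933). Then |MU| = |U − M| = 73.449.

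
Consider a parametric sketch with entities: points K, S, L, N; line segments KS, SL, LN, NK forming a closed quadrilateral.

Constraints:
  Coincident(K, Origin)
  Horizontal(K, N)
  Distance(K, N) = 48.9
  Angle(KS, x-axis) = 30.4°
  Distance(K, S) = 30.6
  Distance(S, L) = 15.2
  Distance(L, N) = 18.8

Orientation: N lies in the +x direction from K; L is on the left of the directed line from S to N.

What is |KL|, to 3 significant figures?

44.9

Checks: |SL| = 15.20 ✓; |LN| = 18.80 ✓.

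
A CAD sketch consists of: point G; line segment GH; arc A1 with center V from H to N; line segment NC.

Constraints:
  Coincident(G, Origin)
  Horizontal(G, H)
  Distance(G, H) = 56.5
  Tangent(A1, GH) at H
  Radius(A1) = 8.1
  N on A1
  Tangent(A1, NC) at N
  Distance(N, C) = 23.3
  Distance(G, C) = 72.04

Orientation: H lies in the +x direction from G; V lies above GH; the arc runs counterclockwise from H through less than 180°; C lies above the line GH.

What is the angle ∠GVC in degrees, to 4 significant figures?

118.0°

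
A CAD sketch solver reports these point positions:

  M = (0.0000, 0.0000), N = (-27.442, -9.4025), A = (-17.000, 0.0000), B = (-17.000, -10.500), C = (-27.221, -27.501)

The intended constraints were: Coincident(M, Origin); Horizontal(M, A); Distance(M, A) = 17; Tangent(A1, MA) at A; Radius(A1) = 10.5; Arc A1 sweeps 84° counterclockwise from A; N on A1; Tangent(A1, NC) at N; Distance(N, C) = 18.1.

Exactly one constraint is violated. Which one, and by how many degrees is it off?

Tangent(A1, NC) at N — off by 6.70°.

M = (0.00, 0.00) ✓; M.y = 0.00, A.y = 0.00 ✓; |MA| = 17.00 ✓; ∠(BA, AM) = 90.00° ✓; |BA| = 10.50 ✓; bearing(B→N) − bearing(B→A) = 84.00° ✓; |BN| = 10.50 ✓; ∠(BN, NC) = 83.30° ✗; |NC| = 18.10 ✓.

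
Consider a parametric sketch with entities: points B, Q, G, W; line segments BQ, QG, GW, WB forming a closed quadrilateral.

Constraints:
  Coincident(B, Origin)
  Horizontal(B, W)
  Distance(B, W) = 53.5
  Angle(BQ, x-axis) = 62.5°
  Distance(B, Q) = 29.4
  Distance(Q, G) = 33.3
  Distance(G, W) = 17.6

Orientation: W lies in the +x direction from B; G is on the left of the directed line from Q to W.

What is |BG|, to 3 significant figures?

47.7

B is at the origin; BW is horizontal with |BW| = 53.5 and W in +x, so W = (53.5, 0). BQ runs at 62.5° with |BQ| = 29.4, so Q = (13.6, 26.1). G is determined by |QG| = 33.3 and |GW| = 17.6 together: it lies at the intersection of circle(Q, 33.3) and circle(W, 17.6). With |QW| = 47.7, the foot of the radical line on QW is 32.2 from Q and the perpendicular offset is √(33.3² − 32.2²) = 8.40. Taking the left-of-QW solution: G = (45.1, 15.5).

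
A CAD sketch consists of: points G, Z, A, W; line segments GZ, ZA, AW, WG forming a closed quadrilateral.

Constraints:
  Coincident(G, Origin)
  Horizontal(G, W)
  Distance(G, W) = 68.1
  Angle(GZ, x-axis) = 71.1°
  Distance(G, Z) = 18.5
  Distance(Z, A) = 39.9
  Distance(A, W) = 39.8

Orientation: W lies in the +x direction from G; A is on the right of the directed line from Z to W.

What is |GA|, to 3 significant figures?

33.7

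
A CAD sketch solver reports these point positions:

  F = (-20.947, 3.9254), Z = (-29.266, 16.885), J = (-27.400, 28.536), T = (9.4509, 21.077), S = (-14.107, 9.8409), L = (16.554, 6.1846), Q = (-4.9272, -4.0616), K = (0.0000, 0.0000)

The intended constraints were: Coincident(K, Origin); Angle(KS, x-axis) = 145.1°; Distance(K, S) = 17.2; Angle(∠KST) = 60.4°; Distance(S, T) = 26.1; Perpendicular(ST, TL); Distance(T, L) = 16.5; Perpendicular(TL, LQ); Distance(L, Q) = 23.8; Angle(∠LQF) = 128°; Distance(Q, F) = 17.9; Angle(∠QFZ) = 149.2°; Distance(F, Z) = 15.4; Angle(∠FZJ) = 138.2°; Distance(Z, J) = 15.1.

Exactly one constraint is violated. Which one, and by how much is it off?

Distance(Z, J) = 15.1 — off by 3.30.

K = (0.00, 0.00) ✓; KS at 145.1° ✓; |KS| = 17.20 ✓; ∠KST = 60.40° ✓; |ST| = 26.10 ✓; ∠(ST, TL) = 90.00° ✓; |TL| = 16.50 ✓; ∠(TL, LQ) = 90.00° ✓; |LQ| = 23.80 ✓; ∠LQF = 128.0° ✓; |QF| = 17.90 ✓; ∠QFZ = 149.2° ✓; |FZ| = 15.40 ✓; ∠FZJ = 138.2° ✓; |ZJ| = 11.80 ✗.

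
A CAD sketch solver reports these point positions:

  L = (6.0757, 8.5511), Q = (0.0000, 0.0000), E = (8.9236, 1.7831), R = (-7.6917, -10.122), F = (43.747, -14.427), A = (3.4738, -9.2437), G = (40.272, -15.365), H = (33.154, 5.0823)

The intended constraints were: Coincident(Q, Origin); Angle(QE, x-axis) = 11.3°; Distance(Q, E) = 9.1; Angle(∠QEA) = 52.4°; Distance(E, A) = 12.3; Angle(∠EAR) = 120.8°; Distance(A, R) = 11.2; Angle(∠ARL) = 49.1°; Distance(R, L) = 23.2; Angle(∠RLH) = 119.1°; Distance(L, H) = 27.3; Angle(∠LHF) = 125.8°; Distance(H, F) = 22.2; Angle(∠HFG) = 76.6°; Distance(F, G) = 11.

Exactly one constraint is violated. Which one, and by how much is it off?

Distance(F, G) = 11 — off by 7.40.

Q = (0.00, 0.00) ✓; QE at 11.30° ✓; |QE| = 9.100 ✓; ∠QEA = 52.40° ✓; |EA| = 12.30 ✓; ∠EAR = 120.8° ✓; |AR| = 11.20 ✓; ∠ARL = 49.10° ✓; |RL| = 23.20 ✓; ∠RLH = 119.1° ✓; |LH| = 27.30 ✓; ∠LHF = 125.8° ✓; |HF| = 22.20 ✓; ∠HFG = 76.61° ✓; |FG| = 3.599 ✗.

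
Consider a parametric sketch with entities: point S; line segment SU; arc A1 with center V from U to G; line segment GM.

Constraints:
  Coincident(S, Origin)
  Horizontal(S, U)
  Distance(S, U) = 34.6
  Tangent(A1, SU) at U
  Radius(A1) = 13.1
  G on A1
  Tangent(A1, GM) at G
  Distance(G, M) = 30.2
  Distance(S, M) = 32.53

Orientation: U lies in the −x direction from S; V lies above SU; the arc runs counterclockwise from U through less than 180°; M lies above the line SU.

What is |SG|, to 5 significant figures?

24.298

S is at the origin; S and U share the same y with |SU| = 34.6 and U on the −x side, so U = (-34.600, 0.0000). A1 meets SU tangentially, so VU is at right angles to SU, so V = U + (0, 13.1) = (-34.600, 13.100). Since VG ⟂ GM (tangency), |VM| = √(13.1² + 30.2²) = 32.919 regardless of where G sits on A1. So M lies on both circle(S, 32.53) and circle(V, 32.919); the above-SU intersection is M = (-7.4206, 31.672). G is the foot of the tangent from M: G = (-23.515, 6.1185).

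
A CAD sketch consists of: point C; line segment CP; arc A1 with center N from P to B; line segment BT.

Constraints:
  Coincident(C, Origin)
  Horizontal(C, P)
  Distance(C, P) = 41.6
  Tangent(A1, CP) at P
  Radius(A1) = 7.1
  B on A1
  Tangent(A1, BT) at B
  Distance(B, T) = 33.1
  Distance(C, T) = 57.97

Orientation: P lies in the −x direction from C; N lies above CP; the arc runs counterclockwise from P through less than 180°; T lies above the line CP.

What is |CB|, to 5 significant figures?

35.655

Checks: ∠(NP, PC) = 90.00° ✓; |NB| = 7.100 ✓; ∠(NB, BT) = 90.00° ✓; |BT| = 33.10 ✓; |CT| = 57.97 ✓.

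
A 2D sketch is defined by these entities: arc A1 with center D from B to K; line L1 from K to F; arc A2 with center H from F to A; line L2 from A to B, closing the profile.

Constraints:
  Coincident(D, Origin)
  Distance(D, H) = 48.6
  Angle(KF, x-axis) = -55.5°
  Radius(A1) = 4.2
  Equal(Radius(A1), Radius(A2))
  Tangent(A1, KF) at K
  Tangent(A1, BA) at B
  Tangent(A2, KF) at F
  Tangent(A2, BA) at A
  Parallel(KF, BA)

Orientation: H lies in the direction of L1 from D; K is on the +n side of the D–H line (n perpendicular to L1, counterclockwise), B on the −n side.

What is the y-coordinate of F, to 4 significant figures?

-37.67

The slot axis is L1's direction at -55.5°, so u = (cos -55.5°, sin -55.5°) = (0.5664, -0.8241) and n = (−sin -55.5°, cos -55.5°) = (0.8241, 0.5664). D is at the origin and H lies 48.6 along u from D, so H = 48.6·u = (27.53, -40.05). Tangency of A1 to both parallel lines with radius 4.2 puts K and B at D ± 4.2·n: K = (3.461, 2.379), B = (-3.461, -2.379). Equal radii place F and A the same way about H: F = H + 4.2·n = (30.99, -37.67), A = H − 4.2·n = (24.07, -42.43). So F.y = -37.67.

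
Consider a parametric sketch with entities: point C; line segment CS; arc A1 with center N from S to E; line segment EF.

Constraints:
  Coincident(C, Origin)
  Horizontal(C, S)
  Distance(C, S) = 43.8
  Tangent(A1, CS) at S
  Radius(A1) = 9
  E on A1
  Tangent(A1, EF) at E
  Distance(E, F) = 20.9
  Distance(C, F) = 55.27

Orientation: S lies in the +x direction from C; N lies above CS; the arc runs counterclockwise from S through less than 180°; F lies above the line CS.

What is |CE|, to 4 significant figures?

53.64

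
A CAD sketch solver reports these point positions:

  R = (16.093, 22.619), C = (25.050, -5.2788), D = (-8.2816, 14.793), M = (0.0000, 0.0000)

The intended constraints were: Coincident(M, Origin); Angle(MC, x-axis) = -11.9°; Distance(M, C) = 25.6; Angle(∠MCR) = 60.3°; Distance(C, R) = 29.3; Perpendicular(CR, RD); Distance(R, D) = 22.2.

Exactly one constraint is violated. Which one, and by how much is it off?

Distance(R, D) = 22.2 — off by 3.40.

M = (0.00, 0.00) ✓; MC at -11.90° ✓; |MC| = 25.60 ✓; ∠MCR = 60.30° ✓; |CR| = 29.30 ✓; ∠(CR, RD) = 90.00° ✓; |RD| = 25.60 ✗.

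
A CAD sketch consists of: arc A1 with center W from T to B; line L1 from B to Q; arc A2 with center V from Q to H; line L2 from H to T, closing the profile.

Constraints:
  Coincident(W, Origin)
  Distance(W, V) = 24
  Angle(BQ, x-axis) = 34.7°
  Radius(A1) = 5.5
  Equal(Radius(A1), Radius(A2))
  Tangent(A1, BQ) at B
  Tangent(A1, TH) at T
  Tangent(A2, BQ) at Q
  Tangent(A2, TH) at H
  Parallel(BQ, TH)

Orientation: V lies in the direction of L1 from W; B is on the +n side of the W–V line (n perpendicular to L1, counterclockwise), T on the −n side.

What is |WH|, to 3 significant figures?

24.6

The slot axis is L1's direction at 34.7°, so u = (cos 34.7°, sin 34.7°) = (0.822, 0.569) and n = (−sin 34.7°, cos 34.7°) = (-0.569, 0.822). W is at the origin and V lies 24.0 along u from W, so V = 24.0·u = (19.7, 13.7). Tangency of A1 to both parallel lines with radius 5.5 puts B and T at W ± 5.5·n: B = (-3.13, 4.52), T = (3.13, -4.52). Equal radii place Q and H the same way about V: Q = V + 5.5·n = (16.6, 18.2), H = V − 5.5·n = (22.9, 9.14). Then |WH| = |H − W| = 24.6.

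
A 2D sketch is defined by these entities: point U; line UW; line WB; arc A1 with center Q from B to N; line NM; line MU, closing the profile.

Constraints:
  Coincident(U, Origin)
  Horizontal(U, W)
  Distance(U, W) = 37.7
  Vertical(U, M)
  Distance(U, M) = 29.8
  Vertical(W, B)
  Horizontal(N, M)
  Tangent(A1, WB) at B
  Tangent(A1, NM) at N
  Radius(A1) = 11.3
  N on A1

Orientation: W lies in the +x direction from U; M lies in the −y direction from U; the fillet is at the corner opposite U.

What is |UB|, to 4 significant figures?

41.99

U is at the origin; UW is horizontal with |UW| = 37.7 and W on the +x side, so W = (37.70, 0.000). U and M share the same x with |UM| = 29.8 and M on the −y side, so M = (0.000, -29.80). The virtual corner opposite U is at (37.70, -29.80). The tangent condition forces QB to be normal to WB and tangency of A1 to NM means the radius QN is perpendicular to NM, with radius 11.3, so the center Q sits 11.3 in from both sides at Q = (26.40, -18.50). That places the tangent points at B = (37.70, -18.50) on WB and N = (26.40, -29.80) on NM. Then |UB| = |B − U| = 41.99.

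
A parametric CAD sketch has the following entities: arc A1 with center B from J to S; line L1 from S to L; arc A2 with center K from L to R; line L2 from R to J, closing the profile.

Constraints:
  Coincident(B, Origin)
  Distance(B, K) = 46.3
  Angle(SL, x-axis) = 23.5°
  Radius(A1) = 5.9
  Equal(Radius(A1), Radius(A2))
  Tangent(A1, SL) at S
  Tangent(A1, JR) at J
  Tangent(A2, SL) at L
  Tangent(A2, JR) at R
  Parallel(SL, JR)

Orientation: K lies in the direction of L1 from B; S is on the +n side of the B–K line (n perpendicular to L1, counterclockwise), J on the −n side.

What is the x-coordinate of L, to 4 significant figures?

40.11

The slot axis is L1's direction at 23.5°, so u = (cos 23.5°, sin 23.5°) = (0.9171, 0.3987) and n = (−sin 23.5°, cos 23.5°) = (-0.3987, 0.9171). B is at the origin and K lies 46.3 along u from B, so K = 46.3·u = (42.46, 18.46). Tangency of A1 to both parallel lines with radius 5.9 puts S and J at B ± 5.9·n: S = (-2.353, 5.411), J = (2.353, -5.411). Equal radii place L and R the same way about K: L = K + 5.9·n = (40.11, 23.87), R = K − 5.9·n = (44.81, 13.05). So L.x = 40.11.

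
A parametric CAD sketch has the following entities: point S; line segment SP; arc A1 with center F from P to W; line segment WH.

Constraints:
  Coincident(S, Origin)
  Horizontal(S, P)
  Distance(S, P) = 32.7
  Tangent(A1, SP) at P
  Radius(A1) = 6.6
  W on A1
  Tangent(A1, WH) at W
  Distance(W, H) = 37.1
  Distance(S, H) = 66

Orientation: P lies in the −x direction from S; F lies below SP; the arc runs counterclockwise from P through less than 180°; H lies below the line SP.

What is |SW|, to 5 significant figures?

38.870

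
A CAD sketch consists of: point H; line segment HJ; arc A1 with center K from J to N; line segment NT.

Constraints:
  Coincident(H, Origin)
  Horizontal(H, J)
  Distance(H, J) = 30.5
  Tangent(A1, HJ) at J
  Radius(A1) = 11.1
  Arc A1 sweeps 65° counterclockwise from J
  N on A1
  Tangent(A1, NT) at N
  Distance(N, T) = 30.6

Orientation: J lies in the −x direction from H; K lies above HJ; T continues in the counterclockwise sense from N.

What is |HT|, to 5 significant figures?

34.958

H is at the origin; HJ is horizontal with |HJ| = 30.5 and J on the −x side, so J = (-30.500, 0.0000). Tangency of A1 to HJ means the radius KJ is perpendicular to HJ, so K = J + (0, 11.1) = (-30.500, 11.100). On A1, J sits at bearing -90° from K; a 65° counterclockwise sweep puts N at bearing -25°, so N = K + 11.1·(cos -25°, sin -25°) = (-20.440, 6.4089). Since A1 is tangent to NT there, KN ⟂ NT, so NT runs along (−sin -25°, cos -25°); with |NT| = 30.6, T = (-7.5079, 34.142). Then |HT| = |T − H| = 34.958.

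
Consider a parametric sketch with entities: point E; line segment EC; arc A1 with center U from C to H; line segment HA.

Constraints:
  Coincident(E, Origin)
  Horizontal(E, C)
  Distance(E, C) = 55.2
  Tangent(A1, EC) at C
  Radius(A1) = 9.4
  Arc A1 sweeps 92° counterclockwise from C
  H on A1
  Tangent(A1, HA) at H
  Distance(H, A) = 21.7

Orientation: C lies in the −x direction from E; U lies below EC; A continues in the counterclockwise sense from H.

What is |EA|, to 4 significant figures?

71.15

E is at the origin; EC is horizontal with |EC| = 55.2 and C on the −x side, so C = (-55.20, 0.000). The tangent condition forces UC to be normal to EC, so U = C + (0, -9.4) = (-55.20, -9.400). On A1, C sits at bearing 90° from U; a 92° counterclockwise sweep puts H at bearing 182°, so H = U + 9.4·(cos 182°, sin 182°) = (-64.59, -9.728). Tangency of A1 to HA means the radius UH is perpendicular to HA, so HA runs along (−sin 182°, cos 182°); with |HA| = 21.7, A = (-63.84, -31.41). Then |EA| = |A − E| = 71.15.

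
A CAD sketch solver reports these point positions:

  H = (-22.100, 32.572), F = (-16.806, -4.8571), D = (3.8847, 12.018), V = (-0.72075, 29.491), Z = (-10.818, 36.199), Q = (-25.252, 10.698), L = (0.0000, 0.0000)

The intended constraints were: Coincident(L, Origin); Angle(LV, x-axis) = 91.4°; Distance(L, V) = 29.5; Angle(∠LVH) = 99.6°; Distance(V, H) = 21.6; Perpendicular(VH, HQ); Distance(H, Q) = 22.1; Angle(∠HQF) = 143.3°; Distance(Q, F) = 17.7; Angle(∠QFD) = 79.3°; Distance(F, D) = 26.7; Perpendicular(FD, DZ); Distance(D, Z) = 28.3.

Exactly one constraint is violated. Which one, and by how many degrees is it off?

Perpendicular(FD, DZ) — off by 7.90°.

L = (0.00, 0.00) ✓; LV at 91.40° ✓; |LV| = 29.50 ✓; ∠LVH = 99.60° ✓; |VH| = 21.60 ✓; ∠(VH, HQ) = 90.00° ✓; |HQ| = 22.10 ✓; ∠HQF = 143.3° ✓; |QF| = 17.70 ✓; ∠QFD = 79.30° ✓; |FD| = 26.70 ✓; ∠(FD, DZ) = 82.10° ✗; |DZ| = 28.30 ✓.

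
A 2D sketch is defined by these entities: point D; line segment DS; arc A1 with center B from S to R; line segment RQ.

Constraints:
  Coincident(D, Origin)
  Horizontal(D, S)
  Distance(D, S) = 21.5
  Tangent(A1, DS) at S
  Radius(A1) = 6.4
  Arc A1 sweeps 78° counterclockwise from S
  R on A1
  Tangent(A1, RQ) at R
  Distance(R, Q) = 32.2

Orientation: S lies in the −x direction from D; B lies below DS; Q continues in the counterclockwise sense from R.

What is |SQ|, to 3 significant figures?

38.8

D is at the origin; D and S share the same y with |DS| = 21.5 and S on the −x side, so S = (-21.5, 0.00). A1 meets DS tangentially, so BS is at right angles to DS, so B = S + (0, -6.4) = (-21.5, -6.40). On A1, S sits at bearing 90° from B; a 78° counterclockwise sweep puts R at bearing 168°, so R = B + 6.4·(cos 168°, sin 168°) = (-27.8, -5.07). A1 meets RQ tangentially, so BR is at right angles to RQ, so RQ runs along (−sin 168°, cos 168°); with |RQ| = 32.2, Q = (-34.5, -36.6). Then |SQ| = |Q − S| = 38.8.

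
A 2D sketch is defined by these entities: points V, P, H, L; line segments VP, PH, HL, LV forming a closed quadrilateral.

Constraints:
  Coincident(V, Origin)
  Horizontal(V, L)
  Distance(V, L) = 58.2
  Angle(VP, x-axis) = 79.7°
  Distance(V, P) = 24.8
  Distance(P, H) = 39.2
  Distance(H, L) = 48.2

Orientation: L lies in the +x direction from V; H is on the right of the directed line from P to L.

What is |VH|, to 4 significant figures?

18.53

Checks: V.y = 0.00, L.y = 0.00 ✓; |PH| = 39.20 ✓; |HL| = 48.20 ✓.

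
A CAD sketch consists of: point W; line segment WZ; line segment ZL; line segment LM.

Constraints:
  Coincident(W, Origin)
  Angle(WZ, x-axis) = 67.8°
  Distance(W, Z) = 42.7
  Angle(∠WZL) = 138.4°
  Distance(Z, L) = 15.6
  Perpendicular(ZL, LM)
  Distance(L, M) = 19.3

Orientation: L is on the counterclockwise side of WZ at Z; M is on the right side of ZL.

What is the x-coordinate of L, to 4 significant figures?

10.95

W is at the origin; WZ runs at 67.8° with length 42.7, so Z = 42.7·(cos 67.8°, sin 67.8°) = (16.13, 39.53). ∠WZL = 138.4°, so ZL runs at 67.8° + (180° − 138.4°) = 109.4° from the x-axis; with |ZL| = 15.6, L = Z + 15.6·(cos 109.4°, sin 109.4°) = (10.95, 54.25). So L.x = 10.95.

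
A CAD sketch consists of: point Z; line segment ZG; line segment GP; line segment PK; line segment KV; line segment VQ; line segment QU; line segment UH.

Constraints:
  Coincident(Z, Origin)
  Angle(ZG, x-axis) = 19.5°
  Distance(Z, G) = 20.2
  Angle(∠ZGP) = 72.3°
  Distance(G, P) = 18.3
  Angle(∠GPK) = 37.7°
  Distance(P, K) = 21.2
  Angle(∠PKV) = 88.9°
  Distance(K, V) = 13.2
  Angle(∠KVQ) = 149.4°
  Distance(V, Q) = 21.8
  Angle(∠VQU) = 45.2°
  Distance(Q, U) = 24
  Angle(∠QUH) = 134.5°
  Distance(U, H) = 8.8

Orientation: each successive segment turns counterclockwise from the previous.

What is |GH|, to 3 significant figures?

11.8

Z is at the origin; ZG runs at 19.5° with length 20.2, so G = (19.0, 6.74). ∠ZGP = 72.3° gives GP at 127° from the x-axis; with |GP| = 18.3, P = (7.98, 21.3). ∠GPK = 37.7° gives PK at -90.5° from the x-axis; with |PK| = 21.2, K = (7.79, 0.120). ∠PKV = 88.9° gives KV at 0.600° from the x-axis; with |KV| = 13.2, V = (21.0, 0.258). ∠KVQ = 149.4° gives VQ at 31.2° from the x-axis; with |VQ| = 21.8, Q = (39.6, 11.6). ∠VQU = 45.2° gives QU at 166° from the x-axis; with |QU| = 24.0, U = (16.4, 17.4). ∠QUH = 134.5° gives UH at -148° from the x-axis; with |UH| = 8.8, H = (8.85, 12.8). Then |GH| = |H − G| = 11.8.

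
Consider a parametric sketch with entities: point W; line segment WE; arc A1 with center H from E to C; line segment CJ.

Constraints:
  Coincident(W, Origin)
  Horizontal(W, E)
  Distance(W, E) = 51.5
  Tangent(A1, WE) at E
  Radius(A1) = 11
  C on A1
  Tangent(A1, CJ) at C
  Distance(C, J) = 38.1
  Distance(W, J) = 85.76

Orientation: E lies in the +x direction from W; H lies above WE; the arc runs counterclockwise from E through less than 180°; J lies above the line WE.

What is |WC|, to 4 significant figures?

62.43

Checks: W = (0.00, 0.00) ✓; |HC| = 11.00 ✓; ∠(HC, CJ) = 90.00° ✓; |CJ| = 38.10 ✓; |WJ| = 85.76 ✓.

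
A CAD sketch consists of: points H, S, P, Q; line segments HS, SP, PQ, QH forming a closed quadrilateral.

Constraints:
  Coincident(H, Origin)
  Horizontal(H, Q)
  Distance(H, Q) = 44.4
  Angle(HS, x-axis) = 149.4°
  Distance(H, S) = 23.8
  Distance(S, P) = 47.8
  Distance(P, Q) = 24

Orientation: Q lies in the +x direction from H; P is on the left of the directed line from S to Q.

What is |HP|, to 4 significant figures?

31.80

Checks: |SP| = 47.80 ✓; |PQ| = 24.00 ✓.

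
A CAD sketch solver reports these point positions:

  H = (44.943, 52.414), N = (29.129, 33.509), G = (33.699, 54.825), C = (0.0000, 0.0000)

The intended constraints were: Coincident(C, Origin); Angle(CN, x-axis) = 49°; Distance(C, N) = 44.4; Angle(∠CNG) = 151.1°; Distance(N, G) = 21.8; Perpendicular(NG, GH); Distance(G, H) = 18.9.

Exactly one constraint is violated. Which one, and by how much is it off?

Distance(G, H) = 18.9 — off by 7.40.

C = (0.00, 0.00) ✓; CN at 49.00° ✓; |CN| = 44.40 ✓; ∠CNG = 151.1° ✓; |NG| = 21.80 ✓; ∠(NG, GH) = 90.00° ✓; |GH| = 11.50 ✗.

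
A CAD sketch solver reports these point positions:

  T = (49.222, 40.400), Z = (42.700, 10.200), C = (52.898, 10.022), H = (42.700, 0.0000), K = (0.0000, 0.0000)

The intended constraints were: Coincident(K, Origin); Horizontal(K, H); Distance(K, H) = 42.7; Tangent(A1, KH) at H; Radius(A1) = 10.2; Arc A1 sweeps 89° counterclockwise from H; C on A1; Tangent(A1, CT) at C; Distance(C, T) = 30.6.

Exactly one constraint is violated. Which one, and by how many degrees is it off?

Tangent(A1, CT) at C — off by 7.90°.

K = (0.00, 0.00) ✓; K.y = 0.00, H.y = 0.00 ✓; |KH| = 42.70 ✓; ∠(ZH, HK) = 90.00° ✓; |ZH| = 10.20 ✓; bearing(Z→C) − bearing(Z→H) = 89.00° ✓; |ZC| = 10.20 ✓; ∠(ZC, CT) = 82.10° ✗; |CT| = 30.60 ✓.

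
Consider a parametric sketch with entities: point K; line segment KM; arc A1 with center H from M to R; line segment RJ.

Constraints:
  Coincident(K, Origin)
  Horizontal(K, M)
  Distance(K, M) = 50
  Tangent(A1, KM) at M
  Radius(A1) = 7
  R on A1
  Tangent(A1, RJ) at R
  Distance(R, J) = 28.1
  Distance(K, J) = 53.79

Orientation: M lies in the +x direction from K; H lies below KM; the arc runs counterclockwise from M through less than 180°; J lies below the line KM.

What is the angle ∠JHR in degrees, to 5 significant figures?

76.012°

Checks: |HM| = 7.000 ✓; |HR| = 7.000 ✓; ∠(HR, RJ) = 90.00° ✓; |RJ| = 28.10 ✓; |KJ| = 53.79 ✓.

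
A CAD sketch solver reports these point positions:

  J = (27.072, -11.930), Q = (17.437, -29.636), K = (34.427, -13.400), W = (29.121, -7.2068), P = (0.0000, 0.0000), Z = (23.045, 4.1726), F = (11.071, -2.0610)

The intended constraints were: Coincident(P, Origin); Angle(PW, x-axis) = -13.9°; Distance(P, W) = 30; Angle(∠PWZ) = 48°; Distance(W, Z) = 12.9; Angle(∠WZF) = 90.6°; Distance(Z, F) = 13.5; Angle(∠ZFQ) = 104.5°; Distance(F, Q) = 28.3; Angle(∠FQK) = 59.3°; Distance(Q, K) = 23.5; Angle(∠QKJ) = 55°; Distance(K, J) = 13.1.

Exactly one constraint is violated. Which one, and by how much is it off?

Distance(K, J) = 13.1 — off by 5.60.

P = (0.00, 0.00) ✓; PW at -13.90° ✓; |PW| = 30.00 ✓; ∠PWZ = 48.00° ✓; |WZ| = 12.90 ✓; ∠WZF = 90.60° ✓; |ZF| = 13.50 ✓; ∠ZFQ = 104.5° ✓; |FQ| = 28.30 ✓; ∠FQK = 59.30° ✓; |QK| = 23.50 ✓; ∠QKJ = 55.00° ✓; |KJ| = 7.500 ✗.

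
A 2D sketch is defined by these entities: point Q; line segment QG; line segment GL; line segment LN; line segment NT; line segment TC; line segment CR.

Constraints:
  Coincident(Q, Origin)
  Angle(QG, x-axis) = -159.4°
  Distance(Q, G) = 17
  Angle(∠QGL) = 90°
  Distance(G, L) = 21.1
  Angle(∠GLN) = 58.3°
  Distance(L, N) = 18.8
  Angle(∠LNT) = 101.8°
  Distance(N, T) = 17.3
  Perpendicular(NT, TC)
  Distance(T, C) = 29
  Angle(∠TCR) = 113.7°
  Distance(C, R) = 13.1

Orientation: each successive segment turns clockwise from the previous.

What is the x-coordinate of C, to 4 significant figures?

-33.68

∠LNT = 101.8° gives NT at -89.30° from the x-axis; with |NT| = 17.3, T = (-4.677, -7.149). The perpendicularity gives TC at right angles to NT, so TC runs at -179.3°; with |TC| = 29.0, C = (-33.68, -7.503). So C.x = -33.68.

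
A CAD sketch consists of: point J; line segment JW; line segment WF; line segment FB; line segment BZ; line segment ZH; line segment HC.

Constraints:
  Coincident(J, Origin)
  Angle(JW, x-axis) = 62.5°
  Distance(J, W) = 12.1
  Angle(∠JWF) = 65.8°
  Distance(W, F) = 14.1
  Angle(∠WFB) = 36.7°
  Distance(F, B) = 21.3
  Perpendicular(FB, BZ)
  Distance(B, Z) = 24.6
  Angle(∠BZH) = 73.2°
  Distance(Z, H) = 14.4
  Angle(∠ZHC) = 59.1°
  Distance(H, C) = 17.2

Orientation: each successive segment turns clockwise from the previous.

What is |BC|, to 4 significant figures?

8.926

J is at the origin; JW runs at 62.5° with length 12.1, so W = (5.587, 10.73). ∠JWF = 65.8° gives WF at -51.70° from the x-axis; with |WF| = 14.1, F = (14.33, -0.3325). ∠WFB = 36.7° gives FB at 165.0° from the x-axis; with |FB| = 21.3, B = (-6.248, 5.180). The perpendicularity gives BZ at right angles to FB, so BZ runs at 75.00°; with |BZ| = 24.6, Z = (0.1188, 28.94). ∠BZH = 73.2° gives ZH at -31.80° from the x-axis; with |ZH| = 14.4, H = (12.36, 21.35). ∠ZHC = 59.1° gives HC at -152.7° from the x-axis; with |HC| = 17.2, C = (-2.927, 13.47). Then |BC| = |C − B| = 8.926.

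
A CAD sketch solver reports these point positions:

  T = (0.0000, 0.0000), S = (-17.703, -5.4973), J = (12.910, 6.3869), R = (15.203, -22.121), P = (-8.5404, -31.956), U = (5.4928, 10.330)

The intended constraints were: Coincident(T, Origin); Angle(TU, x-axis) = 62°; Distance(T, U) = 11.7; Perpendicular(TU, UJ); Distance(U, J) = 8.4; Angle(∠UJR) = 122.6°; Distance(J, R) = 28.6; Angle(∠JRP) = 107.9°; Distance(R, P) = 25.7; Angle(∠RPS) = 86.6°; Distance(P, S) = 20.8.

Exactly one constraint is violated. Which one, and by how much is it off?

Distance(P, S) = 20.8 — off by 7.20.

T = (0.00, 0.00) ✓; TU at 62.00° ✓; |TU| = 11.70 ✓; ∠(TU, UJ) = 89.99° ✓; |UJ| = 8.400 ✓; ∠UJR = 122.6° ✓; |JR| = 28.60 ✓; ∠JRP = 107.9° ✓; |RP| = 25.70 ✓; ∠RPS = 86.60° ✓; |PS| = 28.00 ✗.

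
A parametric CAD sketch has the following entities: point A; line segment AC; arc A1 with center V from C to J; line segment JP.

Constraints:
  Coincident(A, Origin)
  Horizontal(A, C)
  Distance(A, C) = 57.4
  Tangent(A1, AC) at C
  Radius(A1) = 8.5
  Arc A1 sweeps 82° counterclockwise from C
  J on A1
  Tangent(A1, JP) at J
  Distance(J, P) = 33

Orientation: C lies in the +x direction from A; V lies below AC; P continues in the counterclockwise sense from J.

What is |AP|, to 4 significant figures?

59.75

On A1, C sits at bearing 90° from V; an 82° counterclockwise sweep puts J at bearing 172°, so J = V + 8.5·(cos 172°, sin 172°) = (48.98, -7.317). The tangent condition forces VJ to be normal to JP, so JP runs along (−sin 172°, cos 172°); with |JP| = 33.0, P = (44.39, -40.00). Then |AP| = |P − A| = 59.75.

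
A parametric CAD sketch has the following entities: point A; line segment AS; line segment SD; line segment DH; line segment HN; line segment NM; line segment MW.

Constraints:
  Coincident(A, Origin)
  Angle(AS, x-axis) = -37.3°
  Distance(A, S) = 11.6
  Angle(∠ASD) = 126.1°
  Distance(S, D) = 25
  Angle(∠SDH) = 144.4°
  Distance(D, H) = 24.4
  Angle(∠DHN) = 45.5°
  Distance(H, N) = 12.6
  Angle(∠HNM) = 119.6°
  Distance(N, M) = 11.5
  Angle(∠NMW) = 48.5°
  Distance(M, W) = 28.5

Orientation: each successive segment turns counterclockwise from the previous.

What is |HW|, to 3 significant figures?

10.5

A is at the origin; AS runs at -37.3° with length 11.6, so S = (9.23, -7.03). ∠ASD = 126.1° gives SD at 16.6° from the x-axis; with |SD| = 25.0, D = (33.2, 0.113). ∠SDH = 144.4° gives DH at 52.2° from the x-axis; with |DH| = 24.4, H = (48.1, 19.4). ∠DHN = 45.5° gives HN at -173° from the x-axis; with |HN| = 12.6, N = (35.6, 17.9). ∠HNM = 119.6° gives NM at -113° from the x-axis; with |NM| = 11.5, M = (31.2, 7.33). ∠NMW = 48.5° gives MW at 18.6° from the x-axis; with |MW| = 28.5, W = (58.2, 16.4). Then |HW| = |W − H| = 10.5.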